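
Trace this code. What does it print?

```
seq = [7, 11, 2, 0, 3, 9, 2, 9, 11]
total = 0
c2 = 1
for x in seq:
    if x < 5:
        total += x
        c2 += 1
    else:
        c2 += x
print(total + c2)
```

x=7: not <5; c2=8
x=11: not <5; c2=19
x=2: <5, total = 0+2 = 2; c2=20
x=0: <5, total = 2+0 = 2; c2=21
x=3: <5, total = 2+3 = 5; c2=22
x=9: not <5; c2=31
x=2: <5, total = 5+2 = 7; c2=32
x=9: not <5; c2=41
x=11: not <5; c2=52
total+c2 = 7+52 = 59

59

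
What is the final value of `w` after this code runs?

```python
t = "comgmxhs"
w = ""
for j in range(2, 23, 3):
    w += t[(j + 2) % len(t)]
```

j=2: add t[4]='m' → 'm'
j=5: add t[7]='s' → 'ms'
j=8: add t[2]='m' → 'msm'
j=11: add t[5]='x' → 'msmx'
j=14: add t[0]='c' → 'msmxc'
j=17: add t[3]='g' → 'msmxcg'
j=20: add t[6]='h' → 'msmxcgh'

'msmxcgh'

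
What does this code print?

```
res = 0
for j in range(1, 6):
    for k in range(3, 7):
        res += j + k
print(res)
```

150

j=1,k=3: res = 0+4 = 4
j=1,k=4: res = 4+5 = 9
j=1,k=5: res = 9+6 = 15
j=1,k=6: res = 15+7 = 22
j=2,k=3: res = 22+5 = 27
j=2,k=4: res = 27+6 = 33
j=2,k=5: res = 33+7 = 40
j=2,k=6: res = 40+8 = 48
j=3,k=3: res = 48+6 = 54
j=3,k=4: res = 54+7 = 61
j=3,k=5: res = 61+8 = 69
j=3,k=6: res = 69+9 = 78
j=4,k=3: res = 78+7 = 85
j=4,k=4: res = 85+8 = 93
j=4,k=5: res = 93+9 = 102
j=4,k=6: res = 102+10 = 112
j=5,k=3: res = 112+8 = 120
j=5,k=4: res = 120+9 = 129
j=5,k=5: res = 129+10 = 139
j=5,k=6: res = 139+11 = 150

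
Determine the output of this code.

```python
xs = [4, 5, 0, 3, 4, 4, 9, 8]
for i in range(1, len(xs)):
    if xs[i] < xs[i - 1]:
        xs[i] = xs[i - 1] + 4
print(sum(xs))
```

123

i=1: 5>=4, unchanged → [4, 5, 0, 3, 4, 4, 9, 8]
i=2: 0<5, xs[2] = 5+4 = 9 → [4, 5, 9, 3, 4, 4, 9, 8]
i=3: 3<9, xs[3] = 9+4 = 13 → [4, 5, 9, 13, 4, 4, 9, 8]
i=4: 4<13, xs[4] = 13+4 = 17 → [4, 5, 9, 13, 17, 4, 9, 8]
i=5: 4<17, xs[5] = 17+4 = 21 → [4, 5, 9, 13, 17, 21, 9, 8]
i=6: 9<21, xs[6] = 21+4 = 25 → [4, 5, 9, 13, 17, 21, 25, 8]
i=7: 8<25, xs[7] = 25+4 = 29 → [4, 5, 9, 13, 17, 21, 25, 29]
sum = 123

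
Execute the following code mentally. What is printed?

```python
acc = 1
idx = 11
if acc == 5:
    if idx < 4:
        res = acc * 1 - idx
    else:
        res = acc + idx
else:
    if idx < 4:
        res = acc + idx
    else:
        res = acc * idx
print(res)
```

11

acc=1, idx=11
acc == 5 is False; idx < 4 is False
→ res = acc * idx = 11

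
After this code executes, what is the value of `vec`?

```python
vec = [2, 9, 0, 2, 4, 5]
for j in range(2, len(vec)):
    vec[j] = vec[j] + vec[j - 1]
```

[2, 9, 9, 11, 15, 20]

j=2: vec[2] = 0+9 = 9 → [2, 9, 9, 2, 4, 5]
j=3: vec[3] = 2+9 = 11 → [2, 9, 9, 11, 4, 5]
j=4: vec[4] = 4+11 = 15 → [2, 9, 9, 11, 15, 5]
j=5: vec[5] = 5+15 = 20 → [2, 9, 9, 11, 15, 20]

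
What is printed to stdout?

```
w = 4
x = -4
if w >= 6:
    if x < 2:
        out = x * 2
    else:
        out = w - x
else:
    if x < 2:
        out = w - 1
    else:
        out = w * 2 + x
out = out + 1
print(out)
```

4

w=4, x=-4
w >= 6 is False; x < 2 is True
→ out = w - 1 = 3
out = 3+1 = 4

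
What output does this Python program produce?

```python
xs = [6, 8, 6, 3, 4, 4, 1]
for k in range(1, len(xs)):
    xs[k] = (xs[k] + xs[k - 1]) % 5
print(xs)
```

[6, 4, 0, 3, 2, 1, 2]

k=1: xs[1] = (8+6)%5 = 4 → [6, 4, 6, 3, 4, 4, 1]
k=2: xs[2] = (6+4)%5 = 0 → [6, 4, 0, 3, 4, 4, 1]
k=3: xs[3] = (3+0)%5 = 3 → [6, 4, 0, 3, 4, 4, 1]
k=4: xs[4] = (4+3)%5 = 2 → [6, 4, 0, 3, 2, 4, 1]
k=5: xs[5] = (4+2)%5 = 1 → [6, 4, 0, 3, 2, 1, 1]
k=6: xs[6] = (1+1)%5 = 2 → [6, 4, 0, 3, 2, 1, 2]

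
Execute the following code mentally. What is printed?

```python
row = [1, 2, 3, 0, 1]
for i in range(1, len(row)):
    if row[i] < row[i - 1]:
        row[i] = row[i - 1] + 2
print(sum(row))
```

18

i=1: 2>=1, unchanged → [1, 2, 3, 0, 1]
i=2: 3>=2, unchanged → [1, 2, 3, 0, 1]
i=3: 0<3, row[3] = 3+2 = 5 → [1, 2, 3, 5, 1]
i=4: 1<5, row[4] = 5+2 = 7 → [1, 2, 3, 5, 7]
sum = 18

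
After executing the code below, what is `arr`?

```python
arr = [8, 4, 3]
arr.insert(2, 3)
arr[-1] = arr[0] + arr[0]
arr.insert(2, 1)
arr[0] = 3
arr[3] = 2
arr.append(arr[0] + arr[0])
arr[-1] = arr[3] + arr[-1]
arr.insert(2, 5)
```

insert 3 at 2 → [8, 4, 3, 3]
arr[-1] = arr[0]+arr[0] = 8+8 = 16 → [8, 4, 3, 16]
insert 1 at 2 → [8, 4, 1, 3, 16]
arr[0] = 3 → [3, 4, 1, 3, 16]
arr[3] = 2 → [3, 4, 1, 2, 16]
append arr[0]+arr[0] = 3+3 = 6 → [3, 4, 1, 2, 16, 6]
arr[-1] = arr[3]+arr[-1] = 2+6 = 8 → [3, 4, 1, 2, 16, 8]
insert 5 at 2 → [3, 4, 5, 1, 2, 16, 8]

[3, 4, 5, 1, 2, 16, 8]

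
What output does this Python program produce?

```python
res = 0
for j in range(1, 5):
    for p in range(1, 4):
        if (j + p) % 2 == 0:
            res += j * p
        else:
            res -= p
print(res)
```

j=1,p=1: even sum, res = 0+1 = 1
j=1,p=2: odd sum, res = 1-2 = -1
j=1,p=3: even sum, res = (-1)+3 = 2
j=2,p=1: odd sum, res = 2-1 = 1
j=2,p=2: even sum, res = 1+4 = 5
j=2,p=3: odd sum, res = 5-3 = 2
j=3,p=1: even sum, res = 2+3 = 5
j=3,p=2: odd sum, res = 5-2 = 3
j=3,p=3: even sum, res = 3+9 = 12
j=4,p=1: odd sum, res = 12-1 = 11
j=4,p=2: even sum, res = 11+8 = 19
j=4,p=3: odd sum, res = 19-3 = 16

16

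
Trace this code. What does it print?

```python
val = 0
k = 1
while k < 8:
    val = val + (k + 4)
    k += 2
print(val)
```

32

k=1: val = 0+5 = 5
k=3: val = 5+7 = 12
k=5: val = 12+9 = 21
k=7: val = 21+11 = 32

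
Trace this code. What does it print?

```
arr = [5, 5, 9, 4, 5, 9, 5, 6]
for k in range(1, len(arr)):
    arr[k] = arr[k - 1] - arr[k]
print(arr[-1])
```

-38

k=1: arr[1] = 5-5 = 0 → [5, 0, 9, 4, 5, 9, 5, 6]
k=2: arr[2] = 0-9 = -9 → [5, 0, -9, 4, 5, 9, 5, 6]
k=3: arr[3] = (-9)-4 = -13 → [5, 0, -9, -13, 5, 9, 5, 6]
k=4: arr[4] = (-13)-5 = -18 → [5, 0, -9, -13, -18, 9, 5, 6]
k=5: arr[5] = (-18)-9 = -27 → [5, 0, -9, -13, -18, -27, 5, 6]
k=6: arr[6] = (-27)-5 = -32 → [5, 0, -9, -13, -18, -27, -32, 6]
k=7: arr[7] = (-32)-6 = -38 → [5, 0, -9, -13, -18, -27, -32, -38]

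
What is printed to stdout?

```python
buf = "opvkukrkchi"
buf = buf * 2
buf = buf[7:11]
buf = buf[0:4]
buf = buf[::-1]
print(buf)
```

repeat ×2 → 'opvkukrkchiopvkukrkchi'
slice [7:11] → 'kchi'
slice [0:4] → 'kchi'
reverse → 'ihck'

ihck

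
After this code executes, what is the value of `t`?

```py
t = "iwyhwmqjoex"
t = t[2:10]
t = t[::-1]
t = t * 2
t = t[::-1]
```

slice [2:10] → 'yhwmqjoe'
reverse → 'eojqmwhy'
repeat ×2 → 'eojqmwhyeojqmwhy'
reverse → 'yhwmqjoeyhwmqjoe'

'yhwmqjoeyhwmqjoe'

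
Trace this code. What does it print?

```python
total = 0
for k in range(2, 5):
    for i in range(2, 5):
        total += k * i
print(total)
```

81

k=2,i=2: total = 0+4 = 4
k=2,i=3: total = 4+6 = 10
k=2,i=4: total = 10+8 = 18
k=3,i=2: total = 18+6 = 24
k=3,i=3: total = 24+9 = 33
k=3,i=4: total = 33+12 = 45
k=4,i=2: total = 45+8 = 53
k=4,i=3: total = 53+12 = 65
k=4,i=4: total = 65+16 = 81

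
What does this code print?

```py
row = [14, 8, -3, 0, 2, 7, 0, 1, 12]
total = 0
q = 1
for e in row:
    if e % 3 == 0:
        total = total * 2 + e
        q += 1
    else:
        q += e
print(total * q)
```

-444

e=14: not %3==0; q=15
e=8: not %3==0; q=23
e=-3: %3==0, total = 0*2+(-3) = -3; q=24
e=0: %3==0, total = (-3)*2+0 = -6; q=25
e=2: not %3==0; q=27
e=7: not %3==0; q=34
e=0: %3==0, total = (-6)*2+0 = -12; q=35
e=1: not %3==0; q=36
e=12: %3==0, total = (-12)*2+12 = -12; q=37
total*q = (-12)*37 = -444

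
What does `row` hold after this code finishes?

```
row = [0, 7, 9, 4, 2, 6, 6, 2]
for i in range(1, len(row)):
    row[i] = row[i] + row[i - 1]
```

[0, 7, 16, 20, 22, 28, 34, 36]

i=1: row[1] = 7+0 = 7 → [0, 7, 9, 4, 2, 6, 6, 2]
i=2: row[2] = 9+7 = 16 → [0, 7, 16, 4, 2, 6, 6, 2]
i=3: row[3] = 4+16 = 20 → [0, 7, 16, 20, 2, 6, 6, 2]
i=4: row[4] = 2+20 = 22 → [0, 7, 16, 20, 22, 6, 6, 2]
i=5: row[5] = 6+22 = 28 → [0, 7, 16, 20, 22, 28, 6, 2]
i=6: row[6] = 6+28 = 34 → [0, 7, 16, 20, 22, 28, 34, 2]
i=7: row[7] = 2+34 = 36 → [0, 7, 16, 20, 22, 28, 34, 36]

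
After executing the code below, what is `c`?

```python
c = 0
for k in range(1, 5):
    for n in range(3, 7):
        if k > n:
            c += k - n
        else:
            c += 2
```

31

k=1,n=3: not 1>3, c = 0+2 = 2
k=1,n=4: not 1>4, c = 2+2 = 4
k=1,n=5: not 1>5, c = 4+2 = 6
k=1,n=6: not 1>6, c = 6+2 = 8
k=2,n=3: not 2>3, c = 8+2 = 10
k=2,n=4: not 2>4, c = 10+2 = 12
k=2,n=5: not 2>5, c = 12+2 = 14
k=2,n=6: not 2>6, c = 14+2 = 16
k=3,n=3: not 3>3, c = 16+2 = 18
k=3,n=4: not 3>4, c = 18+2 = 20
k=3,n=5: not 3>5, c = 20+2 = 22
k=3,n=6: not 3>6, c = 22+2 = 24
k=4,n=3: 4>3, c = 24+1 = 25
k=4,n=4: not 4>4, c = 25+2 = 27
k=4,n=5: not 4>5, c = 27+2 = 29
k=4,n=6: not 4>6, c = 29+2 = 31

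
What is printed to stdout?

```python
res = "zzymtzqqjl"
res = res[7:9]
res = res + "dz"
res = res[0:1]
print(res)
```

slice [7:9] → 'qj'
+ 'dz' → 'qjdz'
slice [0:1] → 'q'

q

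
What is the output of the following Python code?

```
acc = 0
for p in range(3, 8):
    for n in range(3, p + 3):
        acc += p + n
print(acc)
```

265

p=3,n=3: acc = 0+6 = 6
p=3,n=4: acc = 6+7 = 13
p=3,n=5: acc = 13+8 = 21
p=4,n=3: acc = 21+7 = 28
p=4,n=4: acc = 28+8 = 36
p=4,n=5: acc = 36+9 = 45
p=4,n=6: acc = 45+10 = 55
p=5,n=3: acc = 55+8 = 63
p=5,n=4: acc = 63+9 = 72
p=5,n=5: acc = 72+10 = 82
p=5,n=6: acc = 82+11 = 93
p=5,n=7: acc = 93+12 = 105
p=6,n=3: acc = 105+9 = 114
p=6,n=4: acc = 114+10 = 124
p=6,n=5: acc = 124+11 = 135
p=6,n=6: acc = 135+12 = 147
p=6,n=7: acc = 147+13 = 160
p=6,n=8: acc = 160+14 = 174
p=7,n=3: acc = 174+10 = 184
p=7,n=4: acc = 184+11 = 195
p=7,n=5: acc = 195+12 = 207
p=7,n=6: acc = 207+13 = 220
p=7,n=7: acc = 220+14 = 234
p=7,n=8: acc = 234+15 = 249
p=7,n=9: acc = 249+16 = 265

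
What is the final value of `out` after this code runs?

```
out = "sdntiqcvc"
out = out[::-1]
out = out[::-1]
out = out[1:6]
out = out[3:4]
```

reverse → 'cvcqitnds'
reverse → 'sdntiqcvc'
slice [1:6] → 'dntiq'
slice [3:4] → 'i'

'i'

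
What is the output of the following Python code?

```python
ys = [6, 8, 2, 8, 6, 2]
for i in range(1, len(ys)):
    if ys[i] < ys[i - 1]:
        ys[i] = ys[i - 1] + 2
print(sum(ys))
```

66

i=1: 8>=6, unchanged → [6, 8, 2, 8, 6, 2]
i=2: 2<8, ys[2] = 8+2 = 10 → [6, 8, 10, 8, 6, 2]
i=3: 8<10, ys[3] = 10+2 = 12 → [6, 8, 10, 12, 6, 2]
i=4: 6<12, ys[4] = 12+2 = 14 → [6, 8, 10, 12, 14, 2]
i=5: 2<14, ys[5] = 14+2 = 16 → [6, 8, 10, 12, 14, 16]
sum = 66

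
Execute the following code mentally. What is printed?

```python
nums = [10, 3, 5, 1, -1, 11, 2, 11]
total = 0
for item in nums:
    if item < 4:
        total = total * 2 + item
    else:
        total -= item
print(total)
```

item=10: not <4, total = 0-10 = -10
item=3: <4, total = (-10)*2+3 = -17
item=5: not <4, total = (-17)-5 = -22
item=1: <4, total = (-22)*2+1 = -43
item=-1: <4, total = (-43)*2+(-1) = -87
item=11: not <4, total = (-87)-11 = -98
item=2: <4, total = (-98)*2+2 = -194
item=11: not <4, total = (-194)-11 = -205

-205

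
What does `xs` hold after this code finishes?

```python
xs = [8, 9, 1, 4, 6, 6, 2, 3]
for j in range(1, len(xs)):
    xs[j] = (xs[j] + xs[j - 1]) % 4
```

[8, 1, 2, 2, 0, 2, 0, 3]

j=1: xs[1] = (9+8)%4 = 1 → [8, 1, 1, 4, 6, 6, 2, 3]
j=2: xs[2] = (1+1)%4 = 2 → [8, 1, 2, 4, 6, 6, 2, 3]
j=3: xs[3] = (4+2)%4 = 2 → [8, 1, 2, 2, 6, 6, 2, 3]
j=4: xs[4] = (6+2)%4 = 0 → [8, 1, 2, 2, 0, 6, 2, 3]
j=5: xs[5] = (6+0)%4 = 2 → [8, 1, 2, 2, 0, 2, 2, 3]
j=6: xs[6] = (2+2)%4 = 0 → [8, 1, 2, 2, 0, 2, 0, 3]
j=7: xs[7] = (3+0)%4 = 3 → [8, 1, 2, 2, 0, 2, 0, 3]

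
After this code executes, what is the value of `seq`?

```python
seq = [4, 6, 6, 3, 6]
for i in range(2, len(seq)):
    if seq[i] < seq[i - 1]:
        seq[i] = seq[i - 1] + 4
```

i=2: 6>=6, unchanged → [4, 6, 6, 3, 6]
i=3: 3<6, seq[3] = 6+4 = 10 → [4, 6, 6, 10, 6]
i=4: 6<10, seq[4] = 10+4 = 14 → [4, 6, 6, 10, 14]

[4, 6, 6, 10, 14]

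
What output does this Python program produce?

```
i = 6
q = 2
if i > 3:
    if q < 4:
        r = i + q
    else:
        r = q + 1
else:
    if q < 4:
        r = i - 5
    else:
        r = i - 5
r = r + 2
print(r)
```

10

i=6, q=2
i > 3 is True; q < 4 is True
→ r = i + q = 8
r = 8+2 = 10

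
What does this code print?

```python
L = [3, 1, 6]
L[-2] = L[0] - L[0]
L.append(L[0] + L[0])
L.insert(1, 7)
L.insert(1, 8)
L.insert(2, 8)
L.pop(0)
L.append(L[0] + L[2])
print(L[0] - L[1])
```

0

L[-2] = L[0]-L[0] = 3-3 = 0 → [3, 0, 6]
append L[0]+L[0] = 3+3 = 6 → [3, 0, 6, 6]
insert 7 at 1 → [3, 7, 0, 6, 6]
insert 8 at 1 → [3, 8, 7, 0, 6, 6]
insert 8 at 2 → [3, 8, 8, 7, 0, 6, 6]
pop(0) removes 3 → [8, 8, 7, 0, 6, 6]
append L[0]+L[2] = 8+7 = 15 → [8, 8, 7, 0, 6, 6, 15]
L[0]-L[1] = 8-8 = 0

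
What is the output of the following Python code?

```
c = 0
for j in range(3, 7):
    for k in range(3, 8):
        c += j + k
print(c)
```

190

j=3,k=3: c = 0+6 = 6
j=3,k=4: c = 6+7 = 13
j=3,k=5: c = 13+8 = 21
j=3,k=6: c = 21+9 = 30
j=3,k=7: c = 30+10 = 40
j=4,k=3: c = 40+7 = 47
j=4,k=4: c = 47+8 = 55
j=4,k=5: c = 55+9 = 64
j=4,k=6: c = 64+10 = 74
j=4,k=7: c = 74+11 = 85
j=5,k=3: c = 85+8 = 93
j=5,k=4: c = 93+9 = 102
j=5,k=5: c = 102+10 = 112
j=5,k=6: c = 112+11 = 123
j=5,k=7: c = 123+12 = 135
j=6,k=3: c = 135+9 = 144
j=6,k=4: c = 144+10 = 154
j=6,k=5: c = 154+11 = 165
j=6,k=6: c = 165+12 = 177
j=6,k=7: c = 177+13 = 190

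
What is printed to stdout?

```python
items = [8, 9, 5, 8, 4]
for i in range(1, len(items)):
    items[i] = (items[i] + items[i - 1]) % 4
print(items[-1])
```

2

i=1: items[1] = (9+8)%4 = 1 → [8, 1, 5, 8, 4]
i=2: items[2] = (5+1)%4 = 2 → [8, 1, 2, 8, 4]
i=3: items[3] = (8+2)%4 = 2 → [8, 1, 2, 2, 4]
i=4: items[4] = (4+2)%4 = 2 → [8, 1, 2, 2, 2]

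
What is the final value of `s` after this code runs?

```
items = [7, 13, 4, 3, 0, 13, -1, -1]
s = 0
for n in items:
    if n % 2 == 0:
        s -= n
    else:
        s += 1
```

2

n=7: not even, s = 0+1 = 1
n=13: not even, s = 1+1 = 2
n=4: even, s = 2-4 = -2
n=3: not even, s = (-2)+1 = -1
n=0: even, s = (-1)-0 = -1
n=13: not even, s = (-1)+1 = 0
n=-1: not even, s = 0+1 = 1
n=-1: not even, s = 1+1 = 2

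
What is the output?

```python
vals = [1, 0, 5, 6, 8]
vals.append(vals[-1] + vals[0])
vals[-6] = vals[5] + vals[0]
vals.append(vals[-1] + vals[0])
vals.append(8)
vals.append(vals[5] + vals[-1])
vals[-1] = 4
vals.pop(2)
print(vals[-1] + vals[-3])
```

23

append vals[-1]+vals[0] = 8+1 = 9 → [1, 0, 5, 6, 8, 9]
vals[-6] = vals[5]+vals[0] = 9+1 = 10 → [10, 0, 5, 6, 8, 9]
append vals[-1]+vals[0] = 9+10 = 19 → [10, 0, 5, 6, 8, 9, 19]
append 8 → [10, 0, 5, 6, 8, 9, 19, 8]
append vals[5]+vals[-1] = 9+8 = 17 → [10, 0, 5, 6, 8, 9, 19, 8, 17]
vals[-1] = 4 → [10, 0, 5, 6, 8, 9, 19, 8, 4]
pop(2) removes 5 → [10, 0, 6, 8, 9, 19, 8, 4]
vals[-1]+vals[-3] = 4+19 = 23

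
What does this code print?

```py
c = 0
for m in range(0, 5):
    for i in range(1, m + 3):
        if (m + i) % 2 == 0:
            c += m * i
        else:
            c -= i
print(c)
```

m=0,i=1: odd sum, c = 0-1 = -1
m=0,i=2: even sum, c = (-1)+0 = -1
m=1,i=1: even sum, c = (-1)+1 = 0
m=1,i=2: odd sum, c = 0-2 = -2
m=1,i=3: even sum, c = (-2)+3 = 1
m=2,i=1: odd sum, c = 1-1 = 0
m=2,i=2: even sum, c = 0+4 = 4
m=2,i=3: odd sum, c = 4-3 = 1
m=2,i=4: even sum, c = 1+8 = 9
m=3,i=1: even sum, c = 9+3 = 12
m=3,i=2: odd sum, c = 12-2 = 10
m=3,i=3: even sum, c = 10+9 = 19
m=3,i=4: odd sum, c = 19-4 = 15
m=3,i=5: even sum, c = 15+15 = 30
m=4,i=1: odd sum, c = 30-1 = 29
m=4,i=2: even sum, c = 29+8 = 37
m=4,i=3: odd sum, c = 37-3 = 34
m=4,i=4: even sum, c = 34+16 = 50
m=4,i=5: odd sum, c = 50-5 = 45
m=4,i=6: even sum, c = 45+24 = 69

69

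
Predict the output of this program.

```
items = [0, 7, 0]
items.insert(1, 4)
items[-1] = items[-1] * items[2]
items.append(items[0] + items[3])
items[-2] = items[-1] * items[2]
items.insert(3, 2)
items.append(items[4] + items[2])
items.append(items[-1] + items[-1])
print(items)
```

[0, 4, 7, 2, 0, 0, 7, 14]

insert 4 at 1 → [0, 4, 7, 0]
items[-1] = items[-1]*items[2] = 0*7 = 0 → [0, 4, 7, 0]
append items[0]+items[3] = 0+0 = 0 → [0, 4, 7, 0, 0]
items[-2] = items[-1]*items[2] = 0*7 = 0 → [0, 4, 7, 0, 0]
insert 2 at 3 → [0, 4, 7, 2, 0, 0]
append items[4]+items[2] = 0+7 = 7 → [0, 4, 7, 2, 0, 0, 7]
append items[-1]+items[-1] = 7+7 = 14 → [0, 4, 7, 2, 0, 0, 7, 14]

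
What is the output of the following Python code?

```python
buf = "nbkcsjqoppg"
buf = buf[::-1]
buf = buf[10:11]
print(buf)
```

reverse → 'gppoqjsckbn'
slice [10:11] → 'n'

n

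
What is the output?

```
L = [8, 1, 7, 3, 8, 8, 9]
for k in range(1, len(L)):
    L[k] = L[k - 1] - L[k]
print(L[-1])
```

k=1: L[1] = 8-1 = 7 → [8, 7, 7, 3, 8, 8, 9]
k=2: L[2] = 7-7 = 0 → [8, 7, 0, 3, 8, 8, 9]
k=3: L[3] = 0-3 = -3 → [8, 7, 0, -3, 8, 8, 9]
k=4: L[4] = (-3)-8 = -11 → [8, 7, 0, -3, -11, 8, 9]
k=5: L[5] = (-11)-8 = -19 → [8, 7, 0, -3, -11, -19, 9]
k=6: L[6] = (-19)-9 = -28 → [8, 7, 0, -3, -11, -19, -28]

-28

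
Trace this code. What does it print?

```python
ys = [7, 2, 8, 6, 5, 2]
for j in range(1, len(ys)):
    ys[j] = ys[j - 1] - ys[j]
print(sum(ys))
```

j=1: ys[1] = 7-2 = 5 → [7, 5, 8, 6, 5, 2]
j=2: ys[2] = 5-8 = -3 → [7, 5, -3, 6, 5, 2]
j=3: ys[3] = (-3)-6 = -9 → [7, 5, -3, -9, 5, 2]
j=4: ys[4] = (-9)-5 = -14 → [7, 5, -3, -9, -14, 2]
j=5: ys[5] = (-14)-2 = -16 → [7, 5, -3, -9, -14, -16]
sum = -30

-30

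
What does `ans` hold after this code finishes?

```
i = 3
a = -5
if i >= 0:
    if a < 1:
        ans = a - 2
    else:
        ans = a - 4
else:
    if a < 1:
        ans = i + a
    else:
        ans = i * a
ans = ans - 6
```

i=3, a=-5
i >= 0 is True; a < 1 is True
→ ans = a - 2 = -7
ans = (-7)-6 = -13

-13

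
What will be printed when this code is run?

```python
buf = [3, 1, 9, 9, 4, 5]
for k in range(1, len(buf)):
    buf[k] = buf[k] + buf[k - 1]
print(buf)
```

[3, 4, 13, 22, 26, 31]

k=1: buf[1] = 1+3 = 4 → [3, 4, 9, 9, 4, 5]
k=2: buf[2] = 9+4 = 13 → [3, 4, 13, 9, 4, 5]
k=3: buf[3] = 9+13 = 22 → [3, 4, 13, 22, 4, 5]
k=4: buf[4] = 4+22 = 26 → [3, 4, 13, 22, 26, 5]
k=5: buf[5] = 5+26 = 31 → [3, 4, 13, 22, 26, 31]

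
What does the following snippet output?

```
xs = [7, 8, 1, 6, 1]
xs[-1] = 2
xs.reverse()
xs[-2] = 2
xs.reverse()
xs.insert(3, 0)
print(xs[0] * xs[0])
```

49

xs[-1] = 2 → [7, 8, 1, 6, 2]
reverse → [2, 6, 1, 8, 7]
xs[-2] = 2 → [2, 6, 1, 2, 7]
reverse → [7, 2, 1, 6, 2]
insert 0 at 3 → [7, 2, 1, 0, 6, 2]
xs[0]*xs[0] = 7*7 = 49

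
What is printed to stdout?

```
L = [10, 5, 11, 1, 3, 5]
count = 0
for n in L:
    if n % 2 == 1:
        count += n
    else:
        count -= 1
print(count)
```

n=10: not odd, count = 0-1 = -1
n=5: odd, count = (-1)+5 = 4
n=11: odd, count = 4+11 = 15
n=1: odd, count = 15+1 = 16
n=3: odd, count = 16+3 = 19
n=5: odd, count = 19+5 = 24

24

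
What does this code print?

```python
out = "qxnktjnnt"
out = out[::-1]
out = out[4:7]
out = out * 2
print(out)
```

tkntkn

reverse → 'tnnjtknxq'
slice [4:7] → 'tkn'
repeat ×2 → 'tkntkn'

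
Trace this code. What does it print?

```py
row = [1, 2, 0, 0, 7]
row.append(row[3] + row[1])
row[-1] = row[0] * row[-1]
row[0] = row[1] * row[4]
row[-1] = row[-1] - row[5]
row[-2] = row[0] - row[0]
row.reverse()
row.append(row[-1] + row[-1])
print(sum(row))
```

append row[3]+row[1] = 0+2 = 2 → [1, 2, 0, 0, 7, 2]
row[-1] = row[0]*row[-1] = 1*2 = 2 → [1, 2, 0, 0, 7, 2]
row[0] = row[1]*row[4] = 2*7 = 14 → [14, 2, 0, 0, 7, 2]
row[-1] = row[-1]-row[5] = 2-2 = 0 → [14, 2, 0, 0, 7, 0]
row[-2] = row[0]-row[0] = 14-14 = 0 → [14, 2, 0, 0, 0, 0]
reverse → [0, 0, 0, 0, 2, 14]
append row[-1]+row[-1] = 14+14 = 28 → [0, 0, 0, 0, 2, 14, 28]
sum = 44

44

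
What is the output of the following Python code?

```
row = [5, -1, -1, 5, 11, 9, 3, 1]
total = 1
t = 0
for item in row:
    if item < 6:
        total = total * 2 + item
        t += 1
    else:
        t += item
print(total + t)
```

item=5: <6, total = 1*2+5 = 7; t=1
item=-1: <6, total = 7*2+(-1) = 13; t=2
item=-1: <6, total = 13*2+(-1) = 25; t=3
item=5: <6, total = 25*2+5 = 55; t=4
item=11: not <6; t=15
item=9: not <6; t=24
item=3: <6, total = 55*2+3 = 113; t=25
item=1: <6, total = 113*2+1 = 227; t=26
total+t = 227+26 = 253

253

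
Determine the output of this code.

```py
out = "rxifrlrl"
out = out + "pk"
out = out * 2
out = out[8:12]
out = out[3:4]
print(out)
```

x

+ 'pk' → 'rxifrlrlpk'
repeat ×2 → 'rxifrlrlpkrxifrlrlpk'
slice [8:12] → 'pkrx'
slice [3:4] → 'x'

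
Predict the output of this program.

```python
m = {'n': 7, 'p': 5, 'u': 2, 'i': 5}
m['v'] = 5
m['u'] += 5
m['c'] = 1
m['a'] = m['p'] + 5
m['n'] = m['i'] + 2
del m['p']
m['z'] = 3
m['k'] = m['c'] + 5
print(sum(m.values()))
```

m['v'] = 5 → {'n': 7, 'p': 5, 'u': 2, 'i': 5, 'v': 5}
m['u'] = 2+5 = 7 → {'n': 7, 'p': 5, 'u': 7, 'i': 5, 'v': 5}
m['c'] = 1 → {'n': 7, 'p': 5, 'u': 7, 'i': 5, 'v': 5, 'c': 1}
m['a'] = m['p']+5 = 10 → {'n': 7, 'p': 5, 'u': 7, 'i': 5, 'v': 5, 'c': 1, 'a': 10}
m['n'] = m['i']+2 = 7 → {'n': 7, 'p': 5, 'u': 7, 'i': 5, 'v': 5, 'c': 1, 'a': 10}
del 'p' → {'n': 7, 'u': 7, 'i': 5, 'v': 5, 'c': 1, 'a': 10}
m['z'] = 3 → {'n': 7, 'u': 7, 'i': 5, 'v': 5, 'c': 1, 'a': 10, 'z': 3}
m['k'] = m['c']+5 = 6 → {'n': 7, 'u': 7, 'i': 5, 'v': 5, 'c': 1, 'a': 10, 'z': 3, 'k': 6}
sum of values = 44

44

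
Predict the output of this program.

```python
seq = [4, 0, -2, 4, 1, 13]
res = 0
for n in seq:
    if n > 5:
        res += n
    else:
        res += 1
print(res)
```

n=4: not >5, res = 0+1 = 1
n=0: not >5, res = 1+1 = 2
n=-2: not >5, res = 2+1 = 3
n=4: not >5, res = 3+1 = 4
n=1: not >5, res = 4+1 = 5
n=13: >5, res = 5+13 = 18

18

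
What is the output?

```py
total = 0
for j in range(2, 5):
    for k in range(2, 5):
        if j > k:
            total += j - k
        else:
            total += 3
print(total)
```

j=2,k=2: not 2>2, total = 0+3 = 3
j=2,k=3: not 2>3, total = 3+3 = 6
j=2,k=4: not 2>4, total = 6+3 = 9
j=3,k=2: 3>2, total = 9+1 = 10
j=3,k=3: not 3>3, total = 10+3 = 13
j=3,k=4: not 3>4, total = 13+3 = 16
j=4,k=2: 4>2, total = 16+2 = 18
j=4,k=3: 4>3, total = 18+1 = 19
j=4,k=4: not 4>4, total = 19+3 = 22

22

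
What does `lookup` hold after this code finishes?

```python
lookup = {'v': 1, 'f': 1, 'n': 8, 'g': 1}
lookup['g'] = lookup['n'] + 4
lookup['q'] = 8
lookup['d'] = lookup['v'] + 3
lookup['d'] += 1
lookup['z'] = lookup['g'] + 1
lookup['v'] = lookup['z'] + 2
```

lookup['g'] = lookup['n']+4 = 12 → {'v': 1, 'f': 1, 'n': 8, 'g': 12}
lookup['q'] = 8 → {'v': 1, 'f': 1, 'n': 8, 'g': 12, 'q': 8}
lookup['d'] = lookup['v']+3 = 4 → {'v': 1, 'f': 1, 'n': 8, 'g': 12, 'q': 8, 'd': 4}
lookup['d'] = 4+1 = 5 → {'v': 1, 'f': 1, 'n': 8, 'g': 12, 'q': 8, 'd': 5}
lookup['z'] = lookup['g']+1 = 13 → {'v': 1, 'f': 1, 'n': 8, 'g': 12, 'q': 8, 'd': 5, 'z': 13}
lookup['v'] = lookup['z']+2 = 15 → {'v': 15, 'f': 1, 'n': 8, 'g': 12, 'q': 8, 'd': 5, 'z': 13}

{'v': 15, 'f': 1, 'n': 8, 'g': 12, 'q': 8, 'd': 5, 'z': 13}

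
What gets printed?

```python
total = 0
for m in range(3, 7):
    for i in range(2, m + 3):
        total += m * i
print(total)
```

m=3,i=2: total = 0+6 = 6
m=3,i=3: total = 6+9 = 15
m=3,i=4: total = 15+12 = 27
m=3,i=5: total = 27+15 = 42
m=4,i=2: total = 42+8 = 50
m=4,i=3: total = 50+12 = 62
m=4,i=4: total = 62+16 = 78
m=4,i=5: total = 78+20 = 98
m=4,i=6: total = 98+24 = 122
m=5,i=2: total = 122+10 = 132
m=5,i=3: total = 132+15 = 147
m=5,i=4: total = 147+20 = 167
m=5,i=5: total = 167+25 = 192
m=5,i=6: total = 192+30 = 222
m=5,i=7: total = 222+35 = 257
m=6,i=2: total = 257+12 = 269
m=6,i=3: total = 269+18 = 287
m=6,i=4: total = 287+24 = 311
m=6,i=5: total = 311+30 = 341
m=6,i=6: total = 341+36 = 377
m=6,i=7: total = 377+42 = 419
m=6,i=8: total = 419+48 = 467

467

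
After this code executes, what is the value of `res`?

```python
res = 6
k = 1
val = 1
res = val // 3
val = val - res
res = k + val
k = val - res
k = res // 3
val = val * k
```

res = 1//3 = 0
val = 1-0 = 1
res = 1+1 = 2
k = 1-2 = -1
k = 2//3 = 0
val = 1*0 = 0

2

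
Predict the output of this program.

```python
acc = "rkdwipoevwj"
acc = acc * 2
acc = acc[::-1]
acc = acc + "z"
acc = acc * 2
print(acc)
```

repeat ×2 → 'rkdwipoevwjrkdwipoevwj'
reverse → 'jwveopiwdkrjwveopiwdkr'
+ 'z' → 'jwveopiwdkrjwveopiwdkrz'
repeat ×2 → 'jwveopiwdkrjwveopiwdkrzjwveopiwdkrjwveopiwdkrz'

jwveopiwdkrjwveopiwdkrzjwveopiwdkrjwveopiwdkrz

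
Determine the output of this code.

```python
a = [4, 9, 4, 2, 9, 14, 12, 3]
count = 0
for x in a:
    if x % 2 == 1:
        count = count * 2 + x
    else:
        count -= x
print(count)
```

x=4: not odd, count = 0-4 = -4
x=9: odd, count = (-4)*2+9 = 1
x=4: not odd, count = 1-4 = -3
x=2: not odd, count = (-3)-2 = -5
x=9: odd, count = (-5)*2+9 = -1
x=14: not odd, count = (-1)-14 = -15
x=12: not odd, count = (-15)-12 = -27
x=3: odd, count = (-27)*2+3 = -51

-51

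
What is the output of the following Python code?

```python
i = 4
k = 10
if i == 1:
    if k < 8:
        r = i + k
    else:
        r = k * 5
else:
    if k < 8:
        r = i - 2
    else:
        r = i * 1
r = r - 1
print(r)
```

i=4, k=10
i == 1 is False; k < 8 is False
→ r = i * 1 = 4
r = 4-1 = 3

3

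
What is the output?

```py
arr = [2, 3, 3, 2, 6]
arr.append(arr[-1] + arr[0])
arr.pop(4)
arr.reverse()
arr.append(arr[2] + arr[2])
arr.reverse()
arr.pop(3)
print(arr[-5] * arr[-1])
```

48

append arr[-1]+arr[0] = 6+2 = 8 → [2, 3, 3, 2, 6, 8]
pop(4) removes 6 → [2, 3, 3, 2, 8]
reverse → [8, 2, 3, 3, 2]
append arr[2]+arr[2] = 3+3 = 6 → [8, 2, 3, 3, 2, 6]
reverse → [6, 2, 3, 3, 2, 8]
pop(3) removes 3 → [6, 2, 3, 2, 8]
arr[-5]*arr[-1] = 6*8 = 48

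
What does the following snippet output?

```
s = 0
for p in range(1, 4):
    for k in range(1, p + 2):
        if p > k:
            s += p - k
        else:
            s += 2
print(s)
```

p=1,k=1: not 1>1, s = 0+2 = 2
p=1,k=2: not 1>2, s = 2+2 = 4
p=2,k=1: 2>1, s = 4+1 = 5
p=2,k=2: not 2>2, s = 5+2 = 7
p=2,k=3: not 2>3, s = 7+2 = 9
p=3,k=1: 3>1, s = 9+2 = 11
p=3,k=2: 3>2, s = 11+1 = 12
p=3,k=3: not 3>3, s = 12+2 = 14
p=3,k=4: not 3>4, s = 14+2 = 16

16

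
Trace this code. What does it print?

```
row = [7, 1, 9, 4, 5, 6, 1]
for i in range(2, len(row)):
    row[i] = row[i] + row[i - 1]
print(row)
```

i=2: row[2] = 9+1 = 10 → [7, 1, 10, 4, 5, 6, 1]
i=3: row[3] = 4+10 = 14 → [7, 1, 10, 14, 5, 6, 1]
i=4: row[4] = 5+14 = 19 → [7, 1, 10, 14, 19, 6, 1]
i=5: row[5] = 6+19 = 25 → [7, 1, 10, 14, 19, 25, 1]
i=6: row[6] = 1+25 = 26 → [7, 1, 10, 14, 19, 25, 26]

[7, 1, 10, 14, 19, 25, 26]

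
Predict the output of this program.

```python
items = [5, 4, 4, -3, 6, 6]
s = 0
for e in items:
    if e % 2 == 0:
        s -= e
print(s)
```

e=5: not even
e=4: even, s = 0-4 = -4
e=4: even, s = (-4)-4 = -8
e=-3: not even
e=6: even, s = (-8)-6 = -14
e=6: even, s = (-14)-6 = -20

-20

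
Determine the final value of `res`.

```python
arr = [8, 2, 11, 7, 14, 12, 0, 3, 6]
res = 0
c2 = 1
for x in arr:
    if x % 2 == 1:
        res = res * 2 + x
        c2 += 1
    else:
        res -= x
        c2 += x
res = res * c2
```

-3542

x=8: not odd, res = 0-8 = -8; c2=9
x=2: not odd, res = (-8)-2 = -10; c2=11
x=11: odd, res = (-10)*2+11 = -9; c2=12
x=7: odd, res = (-9)*2+7 = -11; c2=13
x=14: not odd, res = (-11)-14 = -25; c2=27
x=12: not odd, res = (-25)-12 = -37; c2=39
x=0: not odd, res = (-37)-0 = -37; c2=39
x=3: odd, res = (-37)*2+3 = -71; c2=40
x=6: not odd, res = (-71)-6 = -77; c2=46
res*c2 = (-77)*46 = -3542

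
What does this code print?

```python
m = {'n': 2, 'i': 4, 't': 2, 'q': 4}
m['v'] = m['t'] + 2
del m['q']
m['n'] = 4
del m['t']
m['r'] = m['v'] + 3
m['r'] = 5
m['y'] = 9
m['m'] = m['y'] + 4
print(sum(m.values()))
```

m['v'] = m['t']+2 = 4 → {'n': 2, 'i': 4, 't': 2, 'q': 4, 'v': 4}
del 'q' → {'n': 2, 'i': 4, 't': 2, 'v': 4}
m['n'] = 4 → {'n': 4, 'i': 4, 't': 2, 'v': 4}
del 't' → {'n': 4, 'i': 4, 'v': 4}
m['r'] = m['v']+3 = 7 → {'n': 4, 'i': 4, 'v': 4, 'r': 7}
m['r'] = 5 → {'n': 4, 'i': 4, 'v': 4, 'r': 5}
m['y'] = 9 → {'n': 4, 'i': 4, 'v': 4, 'r': 5, 'y': 9}
m['m'] = m['y']+4 = 13 → {'n': 4, 'i': 4, 'v': 4, 'r': 5, 'y': 9, 'm': 13}
sum of values = 39

39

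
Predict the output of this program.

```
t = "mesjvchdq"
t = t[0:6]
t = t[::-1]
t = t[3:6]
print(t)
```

slice [0:6] → 'mesjvc'
reverse → 'cvjsem'
slice [3:6] → 'sem'

sem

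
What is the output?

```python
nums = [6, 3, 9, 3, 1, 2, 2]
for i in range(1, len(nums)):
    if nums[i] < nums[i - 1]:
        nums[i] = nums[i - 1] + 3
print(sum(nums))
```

90

i=1: 3<6, nums[1] = 6+3 = 9 → [6, 9, 9, 3, 1, 2, 2]
i=2: 9>=9, unchanged → [6, 9, 9, 3, 1, 2, 2]
i=3: 3<9, nums[3] = 9+3 = 12 → [6, 9, 9, 12, 1, 2, 2]
i=4: 1<12, nums[4] = 12+3 = 15 → [6, 9, 9, 12, 15, 2, 2]
i=5: 2<15, nums[5] = 15+3 = 18 → [6, 9, 9, 12, 15, 18, 2]
i=6: 2<18, nums[6] = 18+3 = 21 → [6, 9, 9, 12, 15, 18, 21]
sum = 90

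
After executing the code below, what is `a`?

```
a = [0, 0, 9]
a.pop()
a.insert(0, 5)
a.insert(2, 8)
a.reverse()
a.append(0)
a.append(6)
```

pop() removes 9 → [0, 0]
insert 5 at 0 → [5, 0, 0]
insert 8 at 2 → [5, 0, 8, 0]
reverse → [0, 8, 0, 5]
append 0 → [0, 8, 0, 5, 0]
append 6 → [0, 8, 0, 5, 0, 6]

[0, 8, 0, 5, 0, 6]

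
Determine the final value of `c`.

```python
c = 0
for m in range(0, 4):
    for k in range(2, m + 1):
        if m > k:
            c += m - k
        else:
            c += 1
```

m=2,k=2: not 2>2, c = 0+1 = 1
m=3,k=2: 3>2, c = 1+1 = 2
m=3,k=3: not 3>3, c = 2+1 = 3

3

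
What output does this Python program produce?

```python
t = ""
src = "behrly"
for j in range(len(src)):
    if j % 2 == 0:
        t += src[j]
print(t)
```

j=0: add 'b' → 'b'
j=1: skip
j=2: add 'h' → 'bh'
j=3: skip
j=4: add 'l' → 'bhl'
j=5: skip

bhl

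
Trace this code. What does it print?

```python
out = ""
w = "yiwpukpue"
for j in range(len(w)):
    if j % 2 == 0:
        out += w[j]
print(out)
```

ywupe

j=0: add 'y' → 'y'
j=1: skip
j=2: add 'w' → 'yw'
j=3: skip
j=4: add 'u' → 'ywu'
j=5: skip
j=6: add 'p' → 'ywup'
j=7: skip
j=8: add 'e' → 'ywupe'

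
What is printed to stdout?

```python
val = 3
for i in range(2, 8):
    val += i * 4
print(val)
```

111

i=2: val = 3+2*4 = 11
i=3: val = 11+3*4 = 23
i=4: val = 23+4*4 = 39
i=5: val = 39+5*4 = 59
i=6: val = 59+6*4 = 83
i=7: val = 83+7*4 = 111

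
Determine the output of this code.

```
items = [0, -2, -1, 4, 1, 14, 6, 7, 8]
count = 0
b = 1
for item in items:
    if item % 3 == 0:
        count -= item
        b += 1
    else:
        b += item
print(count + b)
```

item=0: %3==0, count = 0-0 = 0; b=2
item=-2: not %3==0; b=0
item=-1: not %3==0; b=-1
item=4: not %3==0; b=3
item=1: not %3==0; b=4
item=14: not %3==0; b=18
item=6: %3==0, count = 0-6 = -6; b=19
item=7: not %3==0; b=26
item=8: not %3==0; b=34
count+b = (-6)+34 = 28

28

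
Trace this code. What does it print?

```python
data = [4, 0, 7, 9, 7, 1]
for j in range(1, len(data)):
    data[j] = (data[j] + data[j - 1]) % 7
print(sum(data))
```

j=1: data[1] = (0+4)%7 = 4 → [4, 4, 7, 9, 7, 1]
j=2: data[2] = (7+4)%7 = 4 → [4, 4, 4, 9, 7, 1]
j=3: data[3] = (9+4)%7 = 6 → [4, 4, 4, 6, 7, 1]
j=4: data[4] = (7+6)%7 = 6 → [4, 4, 4, 6, 6, 1]
j=5: data[5] = (1+6)%7 = 0 → [4, 4, 4, 6, 6, 0]
sum = 24

24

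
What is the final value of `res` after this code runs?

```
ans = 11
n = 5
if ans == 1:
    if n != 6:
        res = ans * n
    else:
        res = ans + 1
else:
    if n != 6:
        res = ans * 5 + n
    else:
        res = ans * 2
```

ans=11, n=5
ans == 1 is False; n != 6 is True
→ res = ans * 5 + n = 60

60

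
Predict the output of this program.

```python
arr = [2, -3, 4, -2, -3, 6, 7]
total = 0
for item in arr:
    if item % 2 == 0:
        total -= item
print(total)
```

item=2: even, total = 0-2 = -2
item=-3: not even
item=4: even, total = (-2)-4 = -6
item=-2: even, total = (-6)-(-2) = -4
item=-3: not even
item=6: even, total = (-4)-6 = -10
item=7: not even

-10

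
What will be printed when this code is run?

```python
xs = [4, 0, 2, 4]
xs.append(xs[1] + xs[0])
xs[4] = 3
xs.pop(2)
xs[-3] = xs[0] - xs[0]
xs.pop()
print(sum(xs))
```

8

append xs[1]+xs[0] = 0+4 = 4 → [4, 0, 2, 4, 4]
xs[4] = 3 → [4, 0, 2, 4, 3]
pop(2) removes 2 → [4, 0, 4, 3]
xs[-3] = xs[0]-xs[0] = 4-4 = 0 → [4, 0, 4, 3]
pop() removes 3 → [4, 0, 4]
sum = 8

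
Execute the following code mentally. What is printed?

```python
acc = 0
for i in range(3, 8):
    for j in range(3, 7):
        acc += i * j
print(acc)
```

450

i=3,j=3: acc = 0+9 = 9
i=3,j=4: acc = 9+12 = 21
i=3,j=5: acc = 21+15 = 36
i=3,j=6: acc = 36+18 = 54
i=4,j=3: acc = 54+12 = 66
i=4,j=4: acc = 66+16 = 82
i=4,j=5: acc = 82+20 = 102
i=4,j=6: acc = 102+24 = 126
i=5,j=3: acc = 126+15 = 141
i=5,j=4: acc = 141+20 = 161
i=5,j=5: acc = 161+25 = 186
i=5,j=6: acc = 186+30 = 216
i=6,j=3: acc = 216+18 = 234
i=6,j=4: acc = 234+24 = 258
i=6,j=5: acc = 258+30 = 288
i=6,j=6: acc = 288+36 = 324
i=7,j=3: acc = 324+21 = 345
i=7,j=4: acc = 345+28 = 373
i=7,j=5: acc = 373+35 = 408
i=7,j=6: acc = 408+42 = 450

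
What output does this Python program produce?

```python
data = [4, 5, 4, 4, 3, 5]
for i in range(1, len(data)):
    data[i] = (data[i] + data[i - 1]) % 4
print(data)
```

[4, 1, 1, 1, 0, 1]

i=1: data[1] = (5+4)%4 = 1 → [4, 1, 4, 4, 3, 5]
i=2: data[2] = (4+1)%4 = 1 → [4, 1, 1, 4, 3, 5]
i=3: data[3] = (4+1)%4 = 1 → [4, 1, 1, 1, 3, 5]
i=4: data[4] = (3+1)%4 = 0 → [4, 1, 1, 1, 0, 5]
i=5: data[5] = (5+0)%4 = 1 → [4, 1, 1, 1, 0, 1]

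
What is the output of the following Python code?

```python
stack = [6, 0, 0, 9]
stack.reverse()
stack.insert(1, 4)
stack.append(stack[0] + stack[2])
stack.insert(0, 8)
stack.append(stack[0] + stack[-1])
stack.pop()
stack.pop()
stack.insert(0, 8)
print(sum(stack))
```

reverse → [9, 0, 0, 6]
insert 4 at 1 → [9, 4, 0, 0, 6]
append stack[0]+stack[2] = 9+0 = 9 → [9, 4, 0, 0, 6, 9]
insert 8 at 0 → [8, 9, 4, 0, 0, 6, 9]
append stack[0]+stack[-1] = 8+9 = 17 → [8, 9, 4, 0, 0, 6, 9, 17]
pop() removes 17 → [8, 9, 4, 0, 0, 6, 9]
pop() removes 9 → [8, 9, 4, 0, 0, 6]
insert 8 at 0 → [8, 8, 9, 4, 0, 0, 6]
sum = 35

35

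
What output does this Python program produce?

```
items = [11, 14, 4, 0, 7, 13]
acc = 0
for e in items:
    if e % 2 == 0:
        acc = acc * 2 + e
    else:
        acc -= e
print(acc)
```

e=11: not even, acc = 0-11 = -11
e=14: even, acc = (-11)*2+14 = -8
e=4: even, acc = (-8)*2+4 = -12
e=0: even, acc = (-12)*2+0 = -24
e=7: not even, acc = (-24)-7 = -31
e=13: not even, acc = (-31)-13 = -44

-44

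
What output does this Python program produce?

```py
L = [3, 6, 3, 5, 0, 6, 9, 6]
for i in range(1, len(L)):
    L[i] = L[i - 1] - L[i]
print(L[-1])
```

-32

i=1: L[1] = 3-6 = -3 → [3, -3, 3, 5, 0, 6, 9, 6]
i=2: L[2] = (-3)-3 = -6 → [3, -3, -6, 5, 0, 6, 9, 6]
i=3: L[3] = (-6)-5 = -11 → [3, -3, -6, -11, 0, 6, 9, 6]
i=4: L[4] = (-11)-0 = -11 → [3, -3, -6, -11, -11, 6, 9, 6]
i=5: L[5] = (-11)-6 = -17 → [3, -3, -6, -11, -11, -17, 9, 6]
i=6: L[6] = (-17)-9 = -26 → [3, -3, -6, -11, -11, -17, -26, 6]
i=7: L[7] = (-26)-6 = -32 → [3, -3, -6, -11, -11, -17, -26, -32]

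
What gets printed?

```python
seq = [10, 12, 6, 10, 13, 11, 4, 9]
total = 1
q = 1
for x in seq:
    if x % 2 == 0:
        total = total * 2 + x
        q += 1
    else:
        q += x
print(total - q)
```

x=10: even, total = 1*2+10 = 12; q=2
x=12: even, total = 12*2+12 = 36; q=3
x=6: even, total = 36*2+6 = 78; q=4
x=10: even, total = 78*2+10 = 166; q=5
x=13: not even; q=18
x=11: not even; q=29
x=4: even, total = 166*2+4 = 336; q=30
x=9: not even; q=39
total-q = 336-39 = 297

297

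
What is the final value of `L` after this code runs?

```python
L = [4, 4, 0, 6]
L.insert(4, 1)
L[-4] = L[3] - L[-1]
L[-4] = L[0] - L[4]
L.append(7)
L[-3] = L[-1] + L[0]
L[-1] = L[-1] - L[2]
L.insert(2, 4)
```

insert 1 at 4 → [4, 4, 0, 6, 1]
L[-4] = L[3]-L[-1] = 6-1 = 5 → [4, 5, 0, 6, 1]
L[-4] = L[0]-L[4] = 4-1 = 3 → [4, 3, 0, 6, 1]
append 7 → [4, 3, 0, 6, 1, 7]
L[-3] = L[-1]+L[0] = 7+4 = 11 → [4, 3, 0, 11, 1, 7]
L[-1] = L[-1]-L[2] = 7-0 = 7 → [4, 3, 0, 11, 1, 7]
insert 4 at 2 → [4, 3, 4, 0, 11, 1, 7]

[4, 3, 4, 0, 11, 1, 7]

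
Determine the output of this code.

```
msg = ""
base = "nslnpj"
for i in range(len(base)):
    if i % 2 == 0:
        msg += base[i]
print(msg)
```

i=0: add 'n' → 'n'
i=1: skip
i=2: add 'l' → 'nl'
i=3: skip
i=4: add 'p' → 'nlp'
i=5: skip

nlp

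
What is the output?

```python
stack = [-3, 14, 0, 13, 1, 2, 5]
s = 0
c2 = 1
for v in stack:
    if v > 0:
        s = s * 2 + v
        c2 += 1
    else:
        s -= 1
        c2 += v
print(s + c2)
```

v=-3: not >0, s = 0-1 = -1; c2=-2
v=14: >0, s = (-1)*2+14 = 12; c2=-1
v=0: not >0, s = 12-1 = 11; c2=-1
v=13: >0, s = 11*2+13 = 35; c2=0
v=1: >0, s = 35*2+1 = 71; c2=1
v=2: >0, s = 71*2+2 = 144; c2=2
v=5: >0, s = 144*2+5 = 293; c2=3
s+c2 = 293+3 = 296

296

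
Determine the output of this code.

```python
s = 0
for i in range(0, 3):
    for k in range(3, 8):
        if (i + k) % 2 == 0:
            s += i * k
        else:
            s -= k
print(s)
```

-5

i=0,k=3: odd sum, s = 0-3 = -3
i=0,k=4: even sum, s = (-3)+0 = -3
i=0,k=5: odd sum, s = (-3)-5 = -8
i=0,k=6: even sum, s = (-8)+0 = -8
i=0,k=7: odd sum, s = (-8)-7 = -15
i=1,k=3: even sum, s = (-15)+3 = -12
i=1,k=4: odd sum, s = (-12)-4 = -16
i=1,k=5: even sum, s = (-16)+5 = -11
i=1,k=6: odd sum, s = (-11)-6 = -17
i=1,k=7: even sum, s = (-17)+7 = -10
i=2,k=3: odd sum, s = (-10)-3 = -13
i=2,k=4: even sum, s = (-13)+8 = -5
i=2,k=5: odd sum, s = (-5)-5 = -10
i=2,k=6: even sum, s = (-10)+12 = 2
i=2,k=7: odd sum, s = 2-7 = -5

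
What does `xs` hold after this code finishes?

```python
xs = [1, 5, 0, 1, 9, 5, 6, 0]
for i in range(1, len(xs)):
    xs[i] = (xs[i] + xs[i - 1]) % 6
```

[1, 0, 0, 1, 4, 3, 3, 3]

i=1: xs[1] = (5+1)%6 = 0 → [1, 0, 0, 1, 9, 5, 6, 0]
i=2: xs[2] = (0+0)%6 = 0 → [1, 0, 0, 1, 9, 5, 6, 0]
i=3: xs[3] = (1+0)%6 = 1 → [1, 0, 0, 1, 9, 5, 6, 0]
i=4: xs[4] = (9+1)%6 = 4 → [1, 0, 0, 1, 4, 5, 6, 0]
i=5: xs[5] = (5+4)%6 = 3 → [1, 0, 0, 1, 4, 3, 6, 0]
i=6: xs[6] = (6+3)%6 = 3 → [1, 0, 0, 1, 4, 3, 3, 0]
i=7: xs[7] = (0+3)%6 = 3 → [1, 0, 0, 1, 4, 3, 3, 3]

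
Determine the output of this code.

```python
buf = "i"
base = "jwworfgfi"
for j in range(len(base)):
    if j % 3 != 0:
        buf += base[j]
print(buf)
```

iwwrffi

j=0: skip
j=1: add 'w' → 'iw'
j=2: add 'w' → 'iww'
j=3: skip
j=4: add 'r' → 'iwwr'
j=5: add 'f' → 'iwwrf'
j=6: skip
j=7: add 'f' → 'iwwrff'
j=8: add 'i' → 'iwwrffi'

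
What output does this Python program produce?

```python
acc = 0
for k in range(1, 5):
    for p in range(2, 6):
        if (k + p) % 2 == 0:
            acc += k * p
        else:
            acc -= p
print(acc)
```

k=1,p=2: odd sum, acc = 0-2 = -2
k=1,p=3: even sum, acc = (-2)+3 = 1
k=1,p=4: odd sum, acc = 1-4 = -3
k=1,p=5: even sum, acc = (-3)+5 = 2
k=2,p=2: even sum, acc = 2+4 = 6
k=2,p=3: odd sum, acc = 6-3 = 3
k=2,p=4: even sum, acc = 3+8 = 11
k=2,p=5: odd sum, acc = 11-5 = 6
k=3,p=2: odd sum, acc = 6-2 = 4
k=3,p=3: even sum, acc = 4+9 = 13
k=3,p=4: odd sum, acc = 13-4 = 9
k=3,p=5: even sum, acc = 9+15 = 24
k=4,p=2: even sum, acc = 24+8 = 32
k=4,p=3: odd sum, acc = 32-3 = 29
k=4,p=4: even sum, acc = 29+16 = 45
k=4,p=5: odd sum, acc = 45-5 = 40

40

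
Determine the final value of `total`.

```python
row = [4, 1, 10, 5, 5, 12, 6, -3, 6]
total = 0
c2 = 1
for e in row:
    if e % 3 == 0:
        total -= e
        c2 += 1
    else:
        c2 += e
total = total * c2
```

-630

e=4: not %3==0; c2=5
e=1: not %3==0; c2=6
e=10: not %3==0; c2=16
e=5: not %3==0; c2=21
e=5: not %3==0; c2=26
e=12: %3==0, total = 0-12 = -12; c2=27
e=6: %3==0, total = (-12)-6 = -18; c2=28
e=-3: %3==0, total = (-18)-(-3) = -15; c2=29
e=6: %3==0, total = (-15)-6 = -21; c2=30
total*c2 = (-21)*30 = -630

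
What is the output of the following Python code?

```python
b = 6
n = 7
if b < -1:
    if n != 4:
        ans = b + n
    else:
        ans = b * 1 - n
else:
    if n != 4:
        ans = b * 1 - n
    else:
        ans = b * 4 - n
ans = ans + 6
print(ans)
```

b=6, n=7
b < -1 is False; n != 4 is True
→ ans = b * 1 - n = -1
ans = (-1)+6 = 5

5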